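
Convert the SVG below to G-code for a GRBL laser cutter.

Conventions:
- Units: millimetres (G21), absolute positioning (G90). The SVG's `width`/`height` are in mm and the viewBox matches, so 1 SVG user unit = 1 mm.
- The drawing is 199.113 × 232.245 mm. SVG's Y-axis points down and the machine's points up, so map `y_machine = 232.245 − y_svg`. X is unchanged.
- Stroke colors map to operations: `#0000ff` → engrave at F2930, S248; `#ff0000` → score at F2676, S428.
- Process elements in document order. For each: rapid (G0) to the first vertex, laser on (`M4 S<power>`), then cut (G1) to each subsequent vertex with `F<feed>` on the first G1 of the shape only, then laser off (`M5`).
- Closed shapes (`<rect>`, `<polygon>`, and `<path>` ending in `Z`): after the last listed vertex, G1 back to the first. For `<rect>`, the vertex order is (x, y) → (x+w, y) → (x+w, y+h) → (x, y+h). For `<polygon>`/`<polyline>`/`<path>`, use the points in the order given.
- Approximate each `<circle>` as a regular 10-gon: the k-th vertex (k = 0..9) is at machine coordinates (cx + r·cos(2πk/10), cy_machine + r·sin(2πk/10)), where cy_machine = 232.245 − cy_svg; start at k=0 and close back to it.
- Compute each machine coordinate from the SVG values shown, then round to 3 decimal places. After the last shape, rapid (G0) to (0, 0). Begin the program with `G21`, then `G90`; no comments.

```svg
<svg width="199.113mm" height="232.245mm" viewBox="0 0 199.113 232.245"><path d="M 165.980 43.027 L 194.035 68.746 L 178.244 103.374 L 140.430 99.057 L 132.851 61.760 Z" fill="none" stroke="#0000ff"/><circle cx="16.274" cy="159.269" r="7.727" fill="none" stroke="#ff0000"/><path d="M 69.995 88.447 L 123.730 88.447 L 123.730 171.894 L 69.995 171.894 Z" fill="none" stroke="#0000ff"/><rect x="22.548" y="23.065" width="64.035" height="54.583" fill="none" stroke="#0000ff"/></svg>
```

G21
G90
G0 X165.980 Y189.218
M4 S248
G1 X194.035 Y163.499 F2930
G1 X178.244 Y128.871
G1 X140.430 Y133.188
G1 X132.851 Y170.485
G1 X165.980 Y189.218
M5
G0 X24.001 Y72.976
M4 S428
G1 X22.525 Y77.518 F2676
G1 X18.662 Y80.325
G1 X13.886 Y80.325
G1 X10.023 Y77.518
G1 X8.547 Y72.976
G1 X10.023 Y68.434
G1 X13.886 Y65.627
G1 X18.662 Y65.627
G1 X22.525 Y68.434
G1 X24.001 Y72.976
M5
G0 X69.995 Y143.798
M4 S248
G1 X123.730 Y143.798 F2930
G1 X123.730 Y60.351
G1 X69.995 Y60.351
G1 X69.995 Y143.798
M5
G0 X22.548 Y209.180
M4 S248
G1 X86.583 Y209.180 F2930
G1 X86.583 Y154.597
G1 X22.548 Y154.597
G1 X22.548 Y209.180
M5
G0 X0.000 Y0.000

viewBox `0 0 199.113 232.245` with mm width/height → 1 unit = 1 mm. Flip: y_m = 232.245 − y_svg.

**Shape 1** — `<path>` regular polygon, stroke `#0000ff` → engrave (S248, F2930). Machine vertices: (165.980,189.218) → (194.035,163.499) → (178.244,128.871) → (140.430,133.188) → (132.851,170.485) → (165.980,189.218). Closed: final G1 returns to the first vertex.

**Shape 2** — `<circle>` circle, stroke `#ff0000` → score (S428, F2676). Machine vertices: (24.001,72.976) → (22.525,77.518) → (18.662,80.325) → (13.886,80.325) → (10.023,77.518) → (8.547,72.976) → (10.023,68.434) → (13.886,65.627) → (18.662,65.627) → (22.525,68.434) → (24.001,72.976). Closed: final G1 returns to the first vertex.

**Shape 3** — `<path>` rectangle, stroke `#0000ff` → engrave (S248, F2930). Machine vertices: (69.995,143.798) → (123.730,143.798) → (123.730,60.351) → (69.995,60.351) → (69.995,143.798). Closed: final G1 returns to the first vertex.

**Shape 4** — `<rect>` rectangle, stroke `#0000ff` → engrave (S248, F2930). Machine vertices: (22.548,209.180) → (86.583,209.180) → (86.583,154.597) → (22.548,154.597) → (22.548,209.180). Closed: final G1 returns to the first vertex.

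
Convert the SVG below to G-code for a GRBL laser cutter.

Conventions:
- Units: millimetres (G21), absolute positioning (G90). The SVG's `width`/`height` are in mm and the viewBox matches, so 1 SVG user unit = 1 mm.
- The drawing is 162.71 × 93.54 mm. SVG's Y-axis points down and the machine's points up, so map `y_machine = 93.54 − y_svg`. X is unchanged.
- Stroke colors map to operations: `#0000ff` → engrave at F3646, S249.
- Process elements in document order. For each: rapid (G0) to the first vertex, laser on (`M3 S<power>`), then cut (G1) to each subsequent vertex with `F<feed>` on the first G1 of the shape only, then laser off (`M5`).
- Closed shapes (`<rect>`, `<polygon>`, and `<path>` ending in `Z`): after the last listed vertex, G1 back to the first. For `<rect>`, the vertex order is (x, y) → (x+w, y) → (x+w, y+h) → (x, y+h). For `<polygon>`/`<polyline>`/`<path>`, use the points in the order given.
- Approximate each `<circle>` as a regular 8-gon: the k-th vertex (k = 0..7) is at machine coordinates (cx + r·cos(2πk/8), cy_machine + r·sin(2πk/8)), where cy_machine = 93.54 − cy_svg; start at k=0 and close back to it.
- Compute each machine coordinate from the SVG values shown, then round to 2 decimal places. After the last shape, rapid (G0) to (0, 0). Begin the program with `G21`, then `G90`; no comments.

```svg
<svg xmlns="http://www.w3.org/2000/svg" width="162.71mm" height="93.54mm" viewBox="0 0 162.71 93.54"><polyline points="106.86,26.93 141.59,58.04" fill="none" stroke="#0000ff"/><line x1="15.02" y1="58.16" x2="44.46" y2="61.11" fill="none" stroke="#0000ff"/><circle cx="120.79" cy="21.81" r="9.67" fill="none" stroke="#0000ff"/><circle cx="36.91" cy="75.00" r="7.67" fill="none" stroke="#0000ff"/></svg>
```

G21
G90
G0 X106.86 Y66.61
M3 S249
G1 X141.59 Y35.50 F3646
M5
G0 X15.02 Y35.38
M3 S249
G1 X44.46 Y32.43 F3646
M5
G0 X130.46 Y71.73
M3 S249
G1 X127.63 Y78.57 F3646
G1 X120.79 Y81.40
G1 X113.95 Y78.57
G1 X111.12 Y71.73
G1 X113.95 Y64.89
G1 X120.79 Y62.06
G1 X127.63 Y64.89
G1 X130.46 Y71.73
M5
G0 X44.58 Y18.54
M3 S249
G1 X42.33 Y23.96 F3646
G1 X36.91 Y26.21
G1 X31.49 Y23.96
G1 X29.24 Y18.54
G1 X31.49 Y13.12
G1 X36.91 Y10.87
G1 X42.33 Y13.12
G1 X44.58 Y18.54
M5
G0 X0.00 Y0.00

viewBox `0 0 162.71 93.54` with mm width/height → 1 unit = 1 mm. Flip: y_m = 93.54 − y_svg.

**Shape 1** — `<polyline>` line segment, stroke `#0000ff` → engrave (S249, F3646). Machine vertices: (106.86,66.61) → (141.59,35.50). Open path.

**Shape 2** — `<line>` line segment, stroke `#0000ff` → engrave (S249, F3646). Machine vertices: (15.02,35.38) → (44.46,32.43). Open path.

**Shape 3** — `<circle>` circle, stroke `#0000ff` → engrave (S249, F3646). Machine vertices: (130.46,71.73) → (127.63,78.57) → (120.79,81.40) → (113.95,78.57) → (111.12,71.73) → (113.95,64.89) → (120.79,62.06) → (127.63,64.89) → (130.46,71.73). Closed: final G1 returns to the first vertex.

**Shape 4** — `<circle>` circle, stroke `#0000ff` → engrave (S249, F3646). Machine vertices: (44.58,18.54) → (42.33,23.96) → (36.91,26.21) → (31.49,23.96) → (29.24,18.54) → (31.49,13.12) → (36.91,10.87) → (42.33,13.12) → (44.58,18.54). Closed: final G1 returns to the first vertex.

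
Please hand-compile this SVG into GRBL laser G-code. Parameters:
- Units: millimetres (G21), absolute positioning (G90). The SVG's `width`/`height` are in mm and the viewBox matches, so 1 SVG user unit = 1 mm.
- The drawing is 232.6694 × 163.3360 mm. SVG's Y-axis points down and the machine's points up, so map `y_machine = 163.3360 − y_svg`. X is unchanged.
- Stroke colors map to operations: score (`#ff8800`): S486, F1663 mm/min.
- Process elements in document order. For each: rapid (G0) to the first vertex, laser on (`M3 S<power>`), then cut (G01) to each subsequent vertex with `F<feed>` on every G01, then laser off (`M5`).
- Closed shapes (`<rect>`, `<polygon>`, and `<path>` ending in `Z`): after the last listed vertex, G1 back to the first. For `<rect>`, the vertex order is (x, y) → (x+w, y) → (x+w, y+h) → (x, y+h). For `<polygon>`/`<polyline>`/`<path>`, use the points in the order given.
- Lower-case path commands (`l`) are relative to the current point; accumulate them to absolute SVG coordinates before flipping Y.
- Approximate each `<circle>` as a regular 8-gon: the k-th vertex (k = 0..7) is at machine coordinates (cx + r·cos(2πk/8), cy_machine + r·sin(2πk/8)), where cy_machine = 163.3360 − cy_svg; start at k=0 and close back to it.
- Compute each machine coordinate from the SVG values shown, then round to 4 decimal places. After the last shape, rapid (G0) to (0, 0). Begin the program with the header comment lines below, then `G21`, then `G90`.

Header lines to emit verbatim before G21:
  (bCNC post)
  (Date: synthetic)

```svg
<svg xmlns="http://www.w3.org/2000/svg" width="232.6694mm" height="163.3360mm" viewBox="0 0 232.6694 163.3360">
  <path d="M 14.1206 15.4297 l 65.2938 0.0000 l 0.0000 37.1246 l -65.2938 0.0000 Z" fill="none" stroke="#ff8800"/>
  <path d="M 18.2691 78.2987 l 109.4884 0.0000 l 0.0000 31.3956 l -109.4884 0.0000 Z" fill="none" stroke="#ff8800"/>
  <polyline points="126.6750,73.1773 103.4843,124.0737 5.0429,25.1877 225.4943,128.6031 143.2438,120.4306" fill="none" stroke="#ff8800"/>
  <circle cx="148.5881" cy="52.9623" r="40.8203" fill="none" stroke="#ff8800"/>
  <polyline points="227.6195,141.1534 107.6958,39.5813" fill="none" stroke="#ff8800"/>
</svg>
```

(bCNC post)
(Date: synthetic)
G21
G90
G0 X14.1206 Y147.9063
M3 S486
G01 X79.4144 Y147.9063 F1663
G01 X79.4144 Y110.7817 F1663
G01 X14.1206 Y110.7817 F1663
G01 X14.1206 Y147.9063 F1663
M5
G0 X18.2691 Y85.0373
M3 S486
G01 X127.7575 Y85.0373 F1663
G01 X127.7575 Y53.6417 F1663
G01 X18.2691 Y53.6417 F1663
G01 X18.2691 Y85.0373 F1663
M5
G0 X126.6750 Y90.1587
M3 S486
G01 X103.4843 Y39.2623 F1663
G01 X5.0429 Y138.1483 F1663
G01 X225.4943 Y34.7329 F1663
G01 X143.2438 Y42.9054 F1663
M5
G0 X189.4084 Y110.3737
M3 S486
G01 X177.4524 Y139.2380 F1663
G01 X148.5881 Y151.1940 F1663
G01 X119.7238 Y139.2380 F1663
G01 X107.7678 Y110.3737 F1663
G01 X119.7238 Y81.5094 F1663
G01 X148.5881 Y69.5534 F1663
G01 X177.4524 Y81.5094 F1663
G01 X189.4084 Y110.3737 F1663
M5
G0 X227.6195 Y22.1826
M3 S486
G01 X107.6958 Y123.7547 F1663
M5
G0 X0.0000 Y0.0000

viewBox `0 0 232.6694 163.3360` with mm width/height → 1 unit = 1 mm. Flip: y_m = 163.3360 − y_svg.

**Shape 1** — `<path>` rectangle, stroke `#ff8800` → score (S486, F1663). Machine vertices: (14.1206,147.9063) → (79.4144,147.9063) → (79.4144,110.7817) → (14.1206,110.7817) → (14.1206,147.9063). Closed: final G1 returns to the first vertex.

**Shape 2** — `<path>` rectangle, stroke `#ff8800` → score (S486, F1663). Machine vertices: (18.2691,85.0373) → (127.7575,85.0373) → (127.7575,53.6417) → (18.2691,53.6417) → (18.2691,85.0373). Closed: final G1 returns to the first vertex.

**Shape 3** — `<polyline>` open polyline, stroke `#ff8800` → score (S486, F1663). Machine vertices: (126.6750,90.1587) → (103.4843,39.2623) → (5.0429,138.1483) → (225.4943,34.7329) → (143.2438,42.9054). Open path.

**Shape 4** — `<circle>` circle, stroke `#ff8800` → score (S486, F1663). Machine vertices: (189.4084,110.3737) → (177.4524,139.2380) → (148.5881,151.1940) → (119.7238,139.2380) → (107.7678,110.3737) → (119.7238,81.5094) → (148.5881,69.5534) → (177.4524,81.5094) → (189.4084,110.3737). Closed: final G1 returns to the first vertex.

**Shape 5** — `<polyline>` line segment, stroke `#ff8800` → score (S486, F1663). Machine vertices: (227.6195,22.1826) → (107.6958,123.7547). Open path.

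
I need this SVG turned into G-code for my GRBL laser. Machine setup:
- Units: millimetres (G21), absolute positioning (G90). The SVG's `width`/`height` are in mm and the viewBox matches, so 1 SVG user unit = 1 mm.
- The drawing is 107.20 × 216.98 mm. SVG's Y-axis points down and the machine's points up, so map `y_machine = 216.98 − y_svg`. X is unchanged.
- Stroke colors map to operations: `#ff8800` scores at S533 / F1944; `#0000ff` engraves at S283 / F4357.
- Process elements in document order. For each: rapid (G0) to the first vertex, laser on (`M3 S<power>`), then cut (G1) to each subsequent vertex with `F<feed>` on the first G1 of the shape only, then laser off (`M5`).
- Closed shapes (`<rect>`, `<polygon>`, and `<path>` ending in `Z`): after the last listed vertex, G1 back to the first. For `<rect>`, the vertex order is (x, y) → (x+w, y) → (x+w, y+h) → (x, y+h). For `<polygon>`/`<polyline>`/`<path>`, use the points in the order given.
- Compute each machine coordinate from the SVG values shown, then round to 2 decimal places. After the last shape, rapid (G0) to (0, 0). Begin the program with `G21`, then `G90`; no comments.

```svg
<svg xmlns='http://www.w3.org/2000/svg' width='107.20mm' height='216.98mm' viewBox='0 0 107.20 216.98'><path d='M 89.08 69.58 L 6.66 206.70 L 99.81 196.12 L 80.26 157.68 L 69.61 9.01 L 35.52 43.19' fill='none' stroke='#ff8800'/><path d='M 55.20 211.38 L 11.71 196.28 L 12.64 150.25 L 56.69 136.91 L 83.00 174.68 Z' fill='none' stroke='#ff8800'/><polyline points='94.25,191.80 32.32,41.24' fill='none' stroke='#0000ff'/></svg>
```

G21
G90
G0 X89.08 Y147.40
M3 S533
G1 X6.66 Y10.28 F1944
G1 X99.81 Y20.86
G1 X80.26 Y59.30
G1 X69.61 Y207.97
G1 X35.52 Y173.79
M5
G0 X55.20 Y5.60
M3 S533
G1 X11.71 Y20.70 F1944
G1 X12.64 Y66.73
G1 X56.69 Y80.07
G1 X83.00 Y42.30
G1 X55.20 Y5.60
M5
G0 X94.25 Y25.18
M3 S283
G1 X32.32 Y175.74 F4357
M5
G0 X0.00 Y0.00

Since the viewBox matches the mm dimensions, user units are millimetres directly. The only transform is the Y-flip y_m = 216.98 − y_svg.

Shape 1 is a open polyline drawn with `<path>`. Its stroke #ff8800 means score at S533, F1944. After flipping Y the toolpath is (89.08,147.40) → (6.66,10.28) → (99.81,20.86) → (80.26,59.30) → (69.61,207.97) → (35.52,173.79).

Shape 2 is a regular polygon drawn with `<path>`. Its stroke #ff8800 means score at S533, F1944. After flipping Y the toolpath is (55.20,5.60) → (11.71,20.70) → (12.64,66.73) → (56.69,80.07) → (83.00,42.30) → (55.20,5.60), returning to the start.

Shape 3 is a line segment drawn with `<polyline>`. Its stroke #0000ff means engrave at S283, F4357. After flipping Y the toolpath is (94.25,25.18) → (32.32,175.74).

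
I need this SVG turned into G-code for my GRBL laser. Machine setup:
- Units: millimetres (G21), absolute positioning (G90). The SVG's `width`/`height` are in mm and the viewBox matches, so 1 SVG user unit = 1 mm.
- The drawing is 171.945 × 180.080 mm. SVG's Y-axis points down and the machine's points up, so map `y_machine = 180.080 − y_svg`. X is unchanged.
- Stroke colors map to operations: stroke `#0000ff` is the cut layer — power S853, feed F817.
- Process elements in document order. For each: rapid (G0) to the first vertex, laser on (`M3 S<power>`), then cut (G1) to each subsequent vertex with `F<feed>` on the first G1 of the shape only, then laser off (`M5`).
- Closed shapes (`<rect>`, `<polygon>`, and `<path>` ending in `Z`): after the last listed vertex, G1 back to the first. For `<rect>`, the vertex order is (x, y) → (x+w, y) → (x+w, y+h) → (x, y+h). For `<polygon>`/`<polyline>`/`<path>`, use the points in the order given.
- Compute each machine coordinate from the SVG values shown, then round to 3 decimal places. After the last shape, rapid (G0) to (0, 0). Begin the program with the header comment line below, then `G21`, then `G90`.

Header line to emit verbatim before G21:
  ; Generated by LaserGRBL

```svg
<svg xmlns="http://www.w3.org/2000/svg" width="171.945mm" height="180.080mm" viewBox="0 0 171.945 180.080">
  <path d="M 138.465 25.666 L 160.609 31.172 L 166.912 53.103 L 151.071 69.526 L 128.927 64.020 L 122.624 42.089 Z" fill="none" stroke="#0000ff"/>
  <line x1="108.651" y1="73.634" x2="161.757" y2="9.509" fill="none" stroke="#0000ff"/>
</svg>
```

; Generated by LaserGRBL
G21
G90
G0 X138.465 Y154.414
M3 S853
G1 X160.609 Y148.908 F817
G1 X166.912 Y126.977
G1 X151.071 Y110.554
G1 X128.927 Y116.060
G1 X122.624 Y137.991
G1 X138.465 Y154.414
M5
G0 X108.651 Y106.446
M3 S853
G1 X161.757 Y170.571 F817
M5
G0 X0.000 Y0.000

1 u = 1 mm; y_m = 180.080 − y.

[1] `<path>` regular polygon, #0000ff→cut S853 F817: (138.465,154.414) → (160.609,148.908) → (166.912,126.977) → (151.071,110.554) → (128.927,116.060) → (122.624,137.991) → (138.465,154.414) (closed)

[2] `<line>` line segment, #0000ff→cut S853 F817: (108.651,106.446) → (161.757,170.571)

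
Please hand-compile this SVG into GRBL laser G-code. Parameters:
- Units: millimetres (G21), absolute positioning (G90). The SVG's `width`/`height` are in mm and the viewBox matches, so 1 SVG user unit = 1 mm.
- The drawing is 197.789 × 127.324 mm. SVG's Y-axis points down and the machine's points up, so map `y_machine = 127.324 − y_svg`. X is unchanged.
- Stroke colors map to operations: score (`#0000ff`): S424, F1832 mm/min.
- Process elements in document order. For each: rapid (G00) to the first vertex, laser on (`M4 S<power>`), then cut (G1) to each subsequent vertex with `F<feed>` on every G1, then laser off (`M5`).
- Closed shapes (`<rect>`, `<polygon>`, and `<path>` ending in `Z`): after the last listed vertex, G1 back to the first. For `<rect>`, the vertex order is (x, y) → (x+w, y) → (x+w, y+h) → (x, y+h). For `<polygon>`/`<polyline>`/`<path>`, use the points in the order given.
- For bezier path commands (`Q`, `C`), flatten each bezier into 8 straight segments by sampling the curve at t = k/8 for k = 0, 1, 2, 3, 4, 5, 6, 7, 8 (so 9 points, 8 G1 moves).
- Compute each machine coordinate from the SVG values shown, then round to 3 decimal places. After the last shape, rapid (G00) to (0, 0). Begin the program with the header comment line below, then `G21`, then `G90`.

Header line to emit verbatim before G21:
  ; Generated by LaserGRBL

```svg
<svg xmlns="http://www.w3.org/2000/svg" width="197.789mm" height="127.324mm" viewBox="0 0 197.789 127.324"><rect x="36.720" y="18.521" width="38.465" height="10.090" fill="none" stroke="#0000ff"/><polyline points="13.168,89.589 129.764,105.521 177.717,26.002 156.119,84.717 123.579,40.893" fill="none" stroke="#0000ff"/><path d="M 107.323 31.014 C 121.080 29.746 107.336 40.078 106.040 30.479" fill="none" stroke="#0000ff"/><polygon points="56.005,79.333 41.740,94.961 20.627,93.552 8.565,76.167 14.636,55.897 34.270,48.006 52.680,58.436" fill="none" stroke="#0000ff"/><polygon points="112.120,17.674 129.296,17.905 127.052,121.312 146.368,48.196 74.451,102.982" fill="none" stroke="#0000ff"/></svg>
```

; Generated by LaserGRBL
G21
G90
G00 X36.720 Y108.803
M4 S424
G1 X75.185 Y108.803 F1832
G1 X75.185 Y98.713 F1832
G1 X36.720 Y98.713 F1832
G1 X36.720 Y108.803 F1832
M5
G00 X13.168 Y37.735
M4 S424
G1 X129.764 Y21.803 F1832
G1 X177.717 Y101.322 F1832
G1 X156.119 Y42.607 F1832
G1 X123.579 Y86.431 F1832
M5
G00 X107.323 Y96.310
M4 S424
G1 X111.271 Y96.303 F1832
G1 X113.109 Y95.579 F1832
G1 X113.304 Y94.506 F1832
G1 X112.326 Y93.453 F1832
G1 X110.643 Y92.792 F1832
G1 X108.722 Y92.890 F1832
G1 X107.031 Y94.118 F1832
G1 X106.040 Y96.845 F1832
M5
G00 X56.005 Y47.991
M4 S424
G1 X41.740 Y32.363 F1832
G1 X20.627 Y33.772 F1832
G1 X8.565 Y51.157 F1832
G1 X14.636 Y71.427 F1832
G1 X34.270 Y79.318 F1832
G1 X52.680 Y68.888 F1832
G1 X56.005 Y47.991 F1832
M5
G00 X112.120 Y109.650
M4 S424
G1 X129.296 Y109.419 F1832
G1 X127.052 Y6.012 F1832
G1 X146.368 Y79.128 F1832
G1 X74.451 Y24.342 F1832
G1 X112.120 Y109.650 F1832
M5
G00 X0.000 Y0.000

1 u = 1 mm; y_m = 127.324 − y.

[1] `<rect>` rectangle, #0000ff→score S424 F1832: (36.720,108.803) → (75.185,108.803) → (75.185,98.713) → (36.720,98.713) → (36.720,108.803) (closed)

[2] `<polyline>` open polyline, #0000ff→score S424 F1832: (13.168,37.735) → (129.764,21.803) → (177.717,101.322) → (156.119,42.607) → (123.579,86.431)

[3] `<path>` cubic bezier, #0000ff→score S424 F1832: (107.323,96.310) → (111.271,96.303) → (113.109,95.579) → (113.304,94.506) → (112.326,93.453) → (110.643,92.792) → (108.722,92.890) → (107.031,94.118) → (106.040,96.845)

[4] `<polygon>` regular polygon, #0000ff→score S424 F1832: (56.005,47.991) → (41.740,32.363) → (20.627,33.772) → (8.565,51.157) → (14.636,71.427) → (34.270,79.318) → (52.680,68.888) → (56.005,47.991) (closed)

[5] `<polygon>` closed polygon, #0000ff→score S424 F1832: (112.120,109.650) → (129.296,109.419) → (127.052,6.012) → (146.368,79.128) → (74.451,24.342) → (112.120,109.650) (closed)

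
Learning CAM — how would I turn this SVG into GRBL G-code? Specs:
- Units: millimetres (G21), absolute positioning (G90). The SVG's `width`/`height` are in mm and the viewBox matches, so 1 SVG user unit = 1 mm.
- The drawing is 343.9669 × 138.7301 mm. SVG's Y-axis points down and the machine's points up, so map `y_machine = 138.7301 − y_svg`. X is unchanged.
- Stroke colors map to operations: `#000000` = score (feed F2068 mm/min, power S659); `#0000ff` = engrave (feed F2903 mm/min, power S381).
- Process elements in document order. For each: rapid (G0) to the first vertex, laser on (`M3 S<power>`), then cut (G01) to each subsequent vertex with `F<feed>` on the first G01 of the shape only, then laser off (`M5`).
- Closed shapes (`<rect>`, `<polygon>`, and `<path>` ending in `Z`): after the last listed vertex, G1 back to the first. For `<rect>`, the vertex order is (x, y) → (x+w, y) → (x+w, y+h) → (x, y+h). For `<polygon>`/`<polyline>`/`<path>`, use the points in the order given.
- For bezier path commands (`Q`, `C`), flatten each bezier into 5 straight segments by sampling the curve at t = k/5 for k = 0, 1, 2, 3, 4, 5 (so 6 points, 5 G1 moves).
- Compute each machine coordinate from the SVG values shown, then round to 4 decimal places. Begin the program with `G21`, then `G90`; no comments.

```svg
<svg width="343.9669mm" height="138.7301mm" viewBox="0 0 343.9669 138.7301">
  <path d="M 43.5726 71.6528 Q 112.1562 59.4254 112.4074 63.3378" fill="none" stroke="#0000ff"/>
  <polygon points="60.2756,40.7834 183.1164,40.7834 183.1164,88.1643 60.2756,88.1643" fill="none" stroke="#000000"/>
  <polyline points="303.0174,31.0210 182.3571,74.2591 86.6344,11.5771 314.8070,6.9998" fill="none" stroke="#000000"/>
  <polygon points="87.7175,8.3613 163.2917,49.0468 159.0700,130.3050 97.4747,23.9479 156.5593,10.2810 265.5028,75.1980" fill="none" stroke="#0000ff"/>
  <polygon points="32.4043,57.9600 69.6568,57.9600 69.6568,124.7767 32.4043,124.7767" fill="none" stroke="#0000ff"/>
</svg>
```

G21
G90
G0 X43.5726 Y67.0773
M3 S381
G01 X68.2727 Y71.3227 F2903
G01 X87.5063 Y74.2769
G01 X101.2733 Y75.9399
G01 X109.5736 Y76.3117
G01 X112.4074 Y75.3923
M5
G0 X60.2756 Y97.9467
M3 S659
G01 X183.1164 Y97.9467 F2068
G01 X183.1164 Y50.5658
G01 X60.2756 Y50.5658
G01 X60.2756 Y97.9467
M5
G0 X303.0174 Y107.7091
M3 S659
G01 X182.3571 Y64.4710 F2068
G01 X86.6344 Y127.1530
G01 X314.8070 Y131.7303
M5
G0 X87.7175 Y130.3688
M3 S381
G01 X163.2917 Y89.6833 F2903
G01 X159.0700 Y8.4251
G01 X97.4747 Y114.7822
G01 X156.5593 Y128.4491
G01 X265.5028 Y63.5321
G01 X87.7175 Y130.3688
M5
G0 X32.4043 Y80.7701
M3 S381
G01 X69.6568 Y80.7701 F2903
G01 X69.6568 Y13.9534
G01 X32.4043 Y13.9534
G01 X32.4043 Y80.7701
M5

1 u = 1 mm; y_m = 138.7301 − y.

[1] `<path>` quadratic bezier, #0000ff→engrave S381 F2903: (43.5726,67.0773) → (68.2727,71.3227) → (87.5063,74.2769) → (101.2733,75.9399) → (109.5736,76.3117) → (112.4074,75.3923)

[2] `<polygon>` rectangle, #000000→score S659 F2068: (60.2756,97.9467) → (183.1164,97.9467) → (183.1164,50.5658) → (60.2756,50.5658) → (60.2756,97.9467) (closed)

[3] `<polyline>` open polyline, #000000→score S659 F2068: (303.0174,107.7091) → (182.3571,64.4710) → (86.6344,127.1530) → (314.8070,131.7303)

[4] `<polygon>` closed polygon, #0000ff→engrave S381 F2903: (87.7175,130.3688) → (163.2917,89.6833) → (159.0700,8.4251) → (97.4747,114.7822) → (156.5593,128.4491) → (265.5028,63.5321) → (87.7175,130.3688) (closed)

[5] `<polygon>` rectangle, #0000ff→engrave S381 F2903: (32.4043,80.7701) → (69.6568,80.7701) → (69.6568,13.9534) → (32.4043,13.9534) → (32.4043,80.7701) (closed)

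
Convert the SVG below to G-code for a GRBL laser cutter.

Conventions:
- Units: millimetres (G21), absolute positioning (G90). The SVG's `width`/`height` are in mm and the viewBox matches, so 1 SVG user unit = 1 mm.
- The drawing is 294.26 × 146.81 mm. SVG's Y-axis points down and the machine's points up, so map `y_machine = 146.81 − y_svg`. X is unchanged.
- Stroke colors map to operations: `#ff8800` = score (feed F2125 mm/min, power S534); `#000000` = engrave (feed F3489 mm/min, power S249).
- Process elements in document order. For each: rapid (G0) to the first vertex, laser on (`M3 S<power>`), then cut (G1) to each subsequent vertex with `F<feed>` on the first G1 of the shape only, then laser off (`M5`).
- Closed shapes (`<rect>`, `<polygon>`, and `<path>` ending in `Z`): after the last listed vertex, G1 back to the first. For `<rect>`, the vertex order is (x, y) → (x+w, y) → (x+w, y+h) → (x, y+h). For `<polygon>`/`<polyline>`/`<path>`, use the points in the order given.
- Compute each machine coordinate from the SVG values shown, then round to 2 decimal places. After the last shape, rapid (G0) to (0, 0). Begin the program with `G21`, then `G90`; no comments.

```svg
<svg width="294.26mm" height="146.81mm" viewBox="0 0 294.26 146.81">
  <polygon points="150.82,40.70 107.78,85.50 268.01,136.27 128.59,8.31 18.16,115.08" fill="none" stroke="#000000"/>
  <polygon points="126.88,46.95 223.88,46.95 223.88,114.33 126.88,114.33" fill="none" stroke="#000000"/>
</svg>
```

G21
G90
G0 X150.82 Y106.11
M3 S249
G1 X107.78 Y61.31 F3489
G1 X268.01 Y10.54
G1 X128.59 Y138.50
G1 X18.16 Y31.73
G1 X150.82 Y106.11
M5
G0 X126.88 Y99.86
M3 S249
G1 X223.88 Y99.86 F3489
G1 X223.88 Y32.48
G1 X126.88 Y32.48
G1 X126.88 Y99.86
M5
G0 X0.00 Y0.00

1 u = 1 mm; y_m = 146.81 − y.

[1] `<polygon>` closed polygon, #000000→engrave S249 F3489: (150.82,106.11) → (107.78,61.31) → (268.01,10.54) → (128.59,138.50) → (18.16,31.73) → (150.82,106.11) (closed)

[2] `<polygon>` rectangle, #000000→engrave S249 F3489: (126.88,99.86) → (223.88,99.86) → (223.88,32.48) → (126.88,32.48) → (126.88,99.86) (closed)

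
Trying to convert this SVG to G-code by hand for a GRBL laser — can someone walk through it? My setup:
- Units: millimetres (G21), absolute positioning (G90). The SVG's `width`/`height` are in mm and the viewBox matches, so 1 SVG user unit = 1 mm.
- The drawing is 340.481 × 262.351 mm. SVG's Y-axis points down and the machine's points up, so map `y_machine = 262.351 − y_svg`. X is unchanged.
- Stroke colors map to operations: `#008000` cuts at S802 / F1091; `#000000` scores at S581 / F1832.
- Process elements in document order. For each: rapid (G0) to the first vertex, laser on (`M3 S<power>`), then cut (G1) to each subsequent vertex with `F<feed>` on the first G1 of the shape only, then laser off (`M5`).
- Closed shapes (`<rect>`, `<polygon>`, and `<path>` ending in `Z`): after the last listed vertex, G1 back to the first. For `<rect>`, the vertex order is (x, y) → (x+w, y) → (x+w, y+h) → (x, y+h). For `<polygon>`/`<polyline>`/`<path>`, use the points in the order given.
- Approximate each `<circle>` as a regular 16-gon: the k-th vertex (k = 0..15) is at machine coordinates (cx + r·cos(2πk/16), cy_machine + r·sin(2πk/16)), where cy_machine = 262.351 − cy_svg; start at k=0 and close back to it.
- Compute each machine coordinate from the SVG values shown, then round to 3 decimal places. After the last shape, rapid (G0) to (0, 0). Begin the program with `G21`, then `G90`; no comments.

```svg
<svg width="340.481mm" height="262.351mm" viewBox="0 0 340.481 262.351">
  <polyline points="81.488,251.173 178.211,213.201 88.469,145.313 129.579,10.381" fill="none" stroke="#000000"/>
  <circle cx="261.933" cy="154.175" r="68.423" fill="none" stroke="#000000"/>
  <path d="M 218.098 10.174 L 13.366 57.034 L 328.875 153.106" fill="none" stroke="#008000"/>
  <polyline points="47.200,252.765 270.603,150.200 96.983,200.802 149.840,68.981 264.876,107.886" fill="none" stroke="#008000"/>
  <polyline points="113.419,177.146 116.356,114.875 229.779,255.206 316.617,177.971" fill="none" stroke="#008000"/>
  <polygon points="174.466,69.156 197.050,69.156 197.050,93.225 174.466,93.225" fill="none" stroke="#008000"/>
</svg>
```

1 u = 1 mm; y_m = 262.351 − y.

[1] `<polyline>` open polyline, #000000→score S581 F1832: (81.488,11.178) → (178.211,49.150) → (88.469,117.038) → (129.579,251.970)

[2] `<circle>` circle, #000000→score S581 F1832: (330.356,108.176) → (325.148,134.360) → (310.315,156.558) → (288.117,171.391) → (261.933,176.599) → (235.749,171.391) → (213.551,156.558) → (198.718,134.360) → (193.510,108.176) → (198.718,81.992) → (213.551,59.794) → (235.749,44.961) → (261.933,39.753) → (288.117,44.961) → (310.315,59.794) → (325.148,81.992) → (330.356,108.176) (closed)

[3] `<path>` open polyline, #008000→cut S802 F1091: (218.098,252.177) → (13.366,205.317) → (328.875,109.245)

[4] `<polyline>` open polyline, #008000→cut S802 F1091: (47.200,9.586) → (270.603,112.151) → (96.983,61.549) → (149.840,193.370) → (264.876,154.465)

[5] `<polyline>` open polyline, #008000→cut S802 F1091: (113.419,85.205) → (116.356,147.476) → (229.779,7.145) → (316.617,84.380)

[6] `<polygon>` rectangle, #008000→cut S802 F1091: (174.466,193.195) → (197.050,193.195) → (197.050,169.126) → (174.466,169.126) → (174.466,193.195) (closed)

G21
G90
G0 X81.488 Y11.178
M3 S581
G1 X178.211 Y49.150 F1832
G1 X88.469 Y117.038
G1 X129.579 Y251.970
M5
G0 X330.356 Y108.176
M3 S581
G1 X325.148 Y134.360 F1832
G1 X310.315 Y156.558
G1 X288.117 Y171.391
G1 X261.933 Y176.599
G1 X235.749 Y171.391
G1 X213.551 Y156.558
G1 X198.718 Y134.360
G1 X193.510 Y108.176
G1 X198.718 Y81.992
G1 X213.551 Y59.794
G1 X235.749 Y44.961
G1 X261.933 Y39.753
G1 X288.117 Y44.961
G1 X310.315 Y59.794
G1 X325.148 Y81.992
G1 X330.356 Y108.176
M5
G0 X218.098 Y252.177
M3 S802
G1 X13.366 Y205.317 F1091
G1 X328.875 Y109.245
M5
G0 X47.200 Y9.586
M3 S802
G1 X270.603 Y112.151 F1091
G1 X96.983 Y61.549
G1 X149.840 Y193.370
G1 X264.876 Y154.465
M5
G0 X113.419 Y85.205
M3 S802
G1 X116.356 Y147.476 F1091
G1 X229.779 Y7.145
G1 X316.617 Y84.380
M5
G0 X174.466 Y193.195
M3 S802
G1 X197.050 Y193.195 F1091
G1 X197.050 Y169.126
G1 X174.466 Y169.126
G1 X174.466 Y193.195
M5
G0 X0.000 Y0.000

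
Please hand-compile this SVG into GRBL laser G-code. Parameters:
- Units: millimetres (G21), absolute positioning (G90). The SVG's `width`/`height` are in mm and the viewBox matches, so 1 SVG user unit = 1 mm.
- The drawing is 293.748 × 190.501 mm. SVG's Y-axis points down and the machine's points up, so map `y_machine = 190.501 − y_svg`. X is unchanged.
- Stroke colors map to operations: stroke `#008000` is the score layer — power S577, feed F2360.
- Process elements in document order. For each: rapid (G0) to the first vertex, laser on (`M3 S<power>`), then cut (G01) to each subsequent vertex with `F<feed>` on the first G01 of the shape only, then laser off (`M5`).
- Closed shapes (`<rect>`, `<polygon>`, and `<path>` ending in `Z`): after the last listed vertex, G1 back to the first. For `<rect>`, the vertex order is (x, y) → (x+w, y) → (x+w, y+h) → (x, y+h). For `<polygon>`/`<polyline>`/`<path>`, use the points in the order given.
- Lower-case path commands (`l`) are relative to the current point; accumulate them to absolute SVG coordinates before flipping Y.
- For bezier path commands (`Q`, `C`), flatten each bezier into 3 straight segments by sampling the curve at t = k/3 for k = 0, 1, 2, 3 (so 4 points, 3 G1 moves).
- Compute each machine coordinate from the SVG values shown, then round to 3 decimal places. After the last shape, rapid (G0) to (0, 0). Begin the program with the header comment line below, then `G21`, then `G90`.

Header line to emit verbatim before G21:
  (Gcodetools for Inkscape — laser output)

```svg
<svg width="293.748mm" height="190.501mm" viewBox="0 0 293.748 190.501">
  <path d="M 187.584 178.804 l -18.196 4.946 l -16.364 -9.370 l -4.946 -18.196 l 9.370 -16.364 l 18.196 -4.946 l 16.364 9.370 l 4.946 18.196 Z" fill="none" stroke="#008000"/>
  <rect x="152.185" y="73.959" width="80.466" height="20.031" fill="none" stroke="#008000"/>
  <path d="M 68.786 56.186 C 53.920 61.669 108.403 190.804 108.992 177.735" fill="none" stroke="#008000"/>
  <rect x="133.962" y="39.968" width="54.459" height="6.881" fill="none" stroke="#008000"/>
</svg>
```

(Gcodetools for Inkscape — laser output)
G21
G90
G0 X187.584 Y11.697
M3 S577
G01 X169.388 Y6.751 F2360
G01 X153.024 Y16.121
G01 X148.078 Y34.317
G01 X157.448 Y50.681
G01 X175.644 Y55.627
G01 X192.008 Y46.257
G01 X196.954 Y28.061
G01 X187.584 Y11.697
M5
G0 X152.185 Y116.542
M3 S577
G01 X232.651 Y116.542 F2360
G01 X232.651 Y96.511
G01 X152.185 Y96.511
G01 X152.185 Y116.542
M5
G0 X68.786 Y134.315
M3 S577
G01 X72.472 Y97.461 F2360
G01 X95.003 Y37.252
G01 X108.992 Y12.766
M5
G0 X133.962 Y150.533
M3 S577
G01 X188.421 Y150.533 F2360
G01 X188.421 Y143.652
G01 X133.962 Y143.652
G01 X133.962 Y150.533
M5
G0 X0.000 Y0.000

Since the viewBox matches the mm dimensions, user units are millimetres directly. The only transform is the Y-flip y_m = 190.501 − y_svg.

Shape 1 is a regular polygon drawn with `<path>`. Its stroke #008000 means score at S577, F2360. After flipping Y the toolpath is (187.584,11.697) → (169.388,6.751) → (153.024,16.121) → (148.078,34.317) → (157.448,50.681) → (175.644,55.627) → (192.008,46.257) → (196.954,28.061) → (187.584,11.697), returning to the start.

Shape 2 is a rectangle drawn with `<rect>`. Its stroke #008000 means score at S577, F2360. After flipping Y the toolpath is (152.185,116.542) → (232.651,116.542) → (232.651,96.511) → (152.185,96.511) → (152.185,116.542), returning to the start.

Shape 3 is a cubic bezier drawn with `<path>`. Its stroke #008000 means score at S577, F2360. After flipping Y the toolpath is (68.786,134.315) → (72.472,97.461) → (95.003,37.252) → (108.992,12.766).

Shape 4 is a rectangle drawn with `<rect>`. Its stroke #008000 means score at S577, F2360. After flipping Y the toolpath is (133.962,150.533) → (188.421,150.533) → (188.421,143.652) → (133.962,143.652) → (133.962,150.533), returning to the start.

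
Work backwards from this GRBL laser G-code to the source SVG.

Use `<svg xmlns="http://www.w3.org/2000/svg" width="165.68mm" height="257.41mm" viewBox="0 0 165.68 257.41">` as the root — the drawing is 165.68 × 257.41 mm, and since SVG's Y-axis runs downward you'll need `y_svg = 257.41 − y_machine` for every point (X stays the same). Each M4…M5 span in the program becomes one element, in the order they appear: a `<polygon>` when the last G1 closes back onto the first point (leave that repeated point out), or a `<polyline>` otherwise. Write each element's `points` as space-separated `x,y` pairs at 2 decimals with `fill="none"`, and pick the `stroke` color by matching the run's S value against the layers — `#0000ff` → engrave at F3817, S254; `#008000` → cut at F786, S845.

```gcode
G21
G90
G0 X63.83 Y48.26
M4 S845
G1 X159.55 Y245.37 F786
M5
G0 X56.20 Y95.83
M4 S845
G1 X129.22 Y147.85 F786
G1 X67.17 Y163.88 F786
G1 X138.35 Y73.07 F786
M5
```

y_svg = 257.41 − y_m. Every run uses S845, so all elements get stroke `#008000` (cut).

[1] open run; points: 63.83,209.15 159.55,12.04

[2] open run; points: 56.20,161.58 129.22,109.56 67.17,93.53 138.35,184.34

<svg xmlns="http://www.w3.org/2000/svg" width="165.68mm" height="257.41mm" viewBox="0 0 165.68 257.41">
  <polyline points="63.83,209.15 159.55,12.04" fill="none" stroke="#008000"/>
  <polyline points="56.20,161.58 129.22,109.56 67.17,93.53 138.35,184.34" fill="none" stroke="#008000"/>
</svg>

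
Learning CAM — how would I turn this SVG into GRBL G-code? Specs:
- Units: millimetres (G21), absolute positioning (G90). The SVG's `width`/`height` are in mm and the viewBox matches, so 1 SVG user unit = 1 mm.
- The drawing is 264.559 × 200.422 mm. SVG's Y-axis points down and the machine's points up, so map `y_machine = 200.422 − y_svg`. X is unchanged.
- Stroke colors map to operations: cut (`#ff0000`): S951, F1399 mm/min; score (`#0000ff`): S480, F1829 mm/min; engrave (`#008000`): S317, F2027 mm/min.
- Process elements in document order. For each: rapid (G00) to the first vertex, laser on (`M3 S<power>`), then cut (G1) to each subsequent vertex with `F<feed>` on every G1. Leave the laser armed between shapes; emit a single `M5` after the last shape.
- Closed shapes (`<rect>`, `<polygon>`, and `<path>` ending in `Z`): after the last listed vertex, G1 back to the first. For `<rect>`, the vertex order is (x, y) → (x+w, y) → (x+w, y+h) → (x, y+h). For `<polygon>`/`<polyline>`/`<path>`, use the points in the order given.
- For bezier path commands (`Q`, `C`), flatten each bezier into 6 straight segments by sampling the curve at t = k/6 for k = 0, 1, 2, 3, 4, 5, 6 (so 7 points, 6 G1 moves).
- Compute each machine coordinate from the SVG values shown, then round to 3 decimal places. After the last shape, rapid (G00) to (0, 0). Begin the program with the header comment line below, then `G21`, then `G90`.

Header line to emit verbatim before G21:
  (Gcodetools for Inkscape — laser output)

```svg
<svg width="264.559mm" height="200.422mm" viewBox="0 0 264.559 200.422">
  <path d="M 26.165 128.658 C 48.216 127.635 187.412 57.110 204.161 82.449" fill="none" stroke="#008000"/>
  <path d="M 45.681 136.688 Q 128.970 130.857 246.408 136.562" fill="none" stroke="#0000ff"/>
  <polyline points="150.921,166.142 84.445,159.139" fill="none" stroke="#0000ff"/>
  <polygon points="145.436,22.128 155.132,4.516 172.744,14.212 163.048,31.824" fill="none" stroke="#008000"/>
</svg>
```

Since the viewBox matches the mm dimensions, user units are millimetres directly. The only transform is the Y-flip y_m = 200.422 − y_svg.

Shape 1 is a cubic bezier drawn with `<path>`. Its stroke #008000 means engrave at S317, F2027. After flipping Y the toolpath is (26.165,71.764) → (45.843,77.302) → (78.391,89.830) → (117.151,104.754) → (155.470,117.482) → (186.692,123.419) → (204.161,117.973).

Shape 2 is a quadratic bezier drawn with `<path>`. Its stroke #0000ff means score at S480, F1829. After flipping Y the toolpath is (45.681,63.734) → (74.393,65.357) → (105.001,66.340) → (137.507,66.681) → (171.910,66.382) → (208.211,65.441) → (246.408,63.860).

Shape 3 is a line segment drawn with `<polyline>`. Its stroke #0000ff means score at S480, F1829. After flipping Y the toolpath is (150.921,34.280) → (84.445,41.283).

Shape 4 is a regular polygon drawn with `<polygon>`. Its stroke #008000 means engrave at S317, F2027. After flipping Y the toolpath is (145.436,178.294) → (155.132,195.906) → (172.744,186.210) → (163.048,168.598) → (145.436,178.294), returning to the start.

(Gcodetools for Inkscape — laser output)
G21
G90
G00 X26.165 Y71.764
M3 S317
G1 X45.843 Y77.302 F2027
G1 X78.391 Y89.830 F2027
G1 X117.151 Y104.754 F2027
G1 X155.470 Y117.482 F2027
G1 X186.692 Y123.419 F2027
G1 X204.161 Y117.973 F2027
G00 X45.681 Y63.734
M3 S480
G1 X74.393 Y65.357 F1829
G1 X105.001 Y66.340 F1829
G1 X137.507 Y66.681 F1829
G1 X171.910 Y66.382 F1829
G1 X208.211 Y65.441 F1829
G1 X246.408 Y63.860 F1829
G00 X150.921 Y34.280
M3 S480
G1 X84.445 Y41.283 F1829
G00 X145.436 Y178.294
M3 S317
G1 X155.132 Y195.906 F2027
G1 X172.744 Y186.210 F2027
G1 X163.048 Y168.598 F2027
G1 X145.436 Y178.294 F2027
M5
G00 X0.000 Y0.000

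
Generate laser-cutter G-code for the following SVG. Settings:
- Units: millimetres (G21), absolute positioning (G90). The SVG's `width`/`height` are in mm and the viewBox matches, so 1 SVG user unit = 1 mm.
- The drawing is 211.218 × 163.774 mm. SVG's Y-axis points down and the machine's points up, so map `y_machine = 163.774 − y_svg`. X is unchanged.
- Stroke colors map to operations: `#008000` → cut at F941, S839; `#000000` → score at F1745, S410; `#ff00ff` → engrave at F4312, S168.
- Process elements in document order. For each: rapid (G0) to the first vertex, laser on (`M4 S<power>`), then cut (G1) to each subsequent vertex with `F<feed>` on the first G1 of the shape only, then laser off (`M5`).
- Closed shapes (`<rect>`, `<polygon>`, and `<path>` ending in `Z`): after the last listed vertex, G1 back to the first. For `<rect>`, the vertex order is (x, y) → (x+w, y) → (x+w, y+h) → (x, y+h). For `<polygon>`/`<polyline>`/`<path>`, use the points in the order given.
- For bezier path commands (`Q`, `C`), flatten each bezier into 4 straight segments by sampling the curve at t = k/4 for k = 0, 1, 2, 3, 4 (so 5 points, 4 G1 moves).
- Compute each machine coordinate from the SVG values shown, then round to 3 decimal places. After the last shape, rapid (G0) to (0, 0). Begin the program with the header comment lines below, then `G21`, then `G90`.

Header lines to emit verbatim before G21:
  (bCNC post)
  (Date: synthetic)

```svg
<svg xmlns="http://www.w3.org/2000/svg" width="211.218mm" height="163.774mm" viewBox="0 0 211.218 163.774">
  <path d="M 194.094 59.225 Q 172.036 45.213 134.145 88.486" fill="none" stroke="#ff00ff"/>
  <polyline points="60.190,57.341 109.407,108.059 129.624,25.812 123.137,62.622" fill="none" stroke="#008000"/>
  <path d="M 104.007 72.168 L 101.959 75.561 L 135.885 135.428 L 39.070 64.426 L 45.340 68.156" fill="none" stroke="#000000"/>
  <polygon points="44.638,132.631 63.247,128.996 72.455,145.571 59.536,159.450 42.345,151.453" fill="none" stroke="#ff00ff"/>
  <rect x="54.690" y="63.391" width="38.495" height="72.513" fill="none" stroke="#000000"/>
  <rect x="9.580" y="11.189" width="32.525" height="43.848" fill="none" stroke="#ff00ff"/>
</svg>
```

(bCNC post)
(Date: synthetic)
G21
G90
G0 X194.094 Y104.549
M4 S168
G1 X182.075 Y107.975 F4312
G1 X168.078 Y104.240
G1 X152.101 Y93.344
G1 X134.145 Y75.288
M5
G0 X60.190 Y106.433
M4 S839
G1 X109.407 Y55.715 F941
G1 X129.624 Y137.962
G1 X123.137 Y101.152
M5
G0 X104.007 Y91.606
M4 S410
G1 X101.959 Y88.213 F1745
G1 X135.885 Y28.346
G1 X39.070 Y99.348
G1 X45.340 Y95.618
M5
G0 X44.638 Y31.143
M4 S168
G1 X63.247 Y34.778 F4312
G1 X72.455 Y18.203
G1 X59.536 Y4.324
G1 X42.345 Y12.321
G1 X44.638 Y31.143
M5
G0 X54.690 Y100.383
M4 S410
G1 X93.185 Y100.383 F1745
G1 X93.185 Y27.870
G1 X54.690 Y27.870
G1 X54.690 Y100.383
M5
G0 X9.580 Y152.585
M4 S168
G1 X42.105 Y152.585 F4312
G1 X42.105 Y108.737
G1 X9.580 Y108.737
G1 X9.580 Y152.585
M5
G0 X0.000 Y0.000

Since the viewBox matches the mm dimensions, user units are millimetres directly. The only transform is the Y-flip y_m = 163.774 − y_svg.

Shape 1 is a quadratic bezier drawn with `<path>`. Its stroke #ff00ff means engrave at S168, F4312. After flipping Y the toolpath is (194.094,104.549) → (182.075,107.975) → (168.078,104.240) → (152.101,93.344) → (134.145,75.288).

Shape 2 is a open polyline drawn with `<polyline>`. Its stroke #008000 means cut at S839, F941. After flipping Y the toolpath is (60.190,106.433) → (109.407,55.715) → (129.624,137.962) → (123.137,101.152).

Shape 3 is a open polyline drawn with `<path>`. Its stroke #000000 means score at S410, F1745. After flipping Y the toolpath is (104.007,91.606) → (101.959,88.213) → (135.885,28.346) → (39.070,99.348) → (45.340,95.618).

Shape 4 is a regular polygon drawn with `<polygon>`. Its stroke #ff00ff means engrave at S168, F4312. After flipping Y the toolpath is (44.638,31.143) → (63.247,34.778) → (72.455,18.203) → (59.536,4.324) → (42.345,12.321) → (44.638,31.143), returning to the start.

Shape 5 is a rectangle drawn with `<rect>`. Its stroke #000000 means score at S410, F1745. After flipping Y the toolpath is (54.690,100.383) → (93.185,100.383) → (93.185,27.870) → (54.690,27.870) → (54.690,100.383), returning to the start.

Shape 6 is a rectangle drawn with `<rect>`. Its stroke #ff00ff means engrave at S168, F4312. After flipping Y the toolpath is (9.580,152.585) → (42.105,152.585) → (42.105,108.737) → (9.580,108.737) → (9.580,152.585), returning to the start.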